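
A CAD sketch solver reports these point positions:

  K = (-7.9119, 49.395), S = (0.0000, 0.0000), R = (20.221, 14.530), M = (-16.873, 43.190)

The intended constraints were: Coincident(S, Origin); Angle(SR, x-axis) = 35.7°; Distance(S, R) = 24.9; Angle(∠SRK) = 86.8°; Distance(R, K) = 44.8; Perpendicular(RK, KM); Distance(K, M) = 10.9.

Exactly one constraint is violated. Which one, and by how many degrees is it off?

Perpendicular(RK, KM) — off by 4.20°.

S = (0.00, 0.00) ✓; SR at 35.70° ✓; |SR| = 24.90 ✓; ∠SRK = 86.80° ✓; |RK| = 44.80 ✓; ∠(RK, KM) = 85.80° ✗; |KM| = 10.90 ✓.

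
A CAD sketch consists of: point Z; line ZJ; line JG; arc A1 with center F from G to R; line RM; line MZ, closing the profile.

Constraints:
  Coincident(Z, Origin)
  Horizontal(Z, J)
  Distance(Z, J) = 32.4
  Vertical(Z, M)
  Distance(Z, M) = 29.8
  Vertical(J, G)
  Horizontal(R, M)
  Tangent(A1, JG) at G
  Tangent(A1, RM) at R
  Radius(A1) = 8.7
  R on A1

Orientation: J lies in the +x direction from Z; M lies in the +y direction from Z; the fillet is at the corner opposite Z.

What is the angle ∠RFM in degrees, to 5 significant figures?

69.842°

Z is at the origin; Z and J share the same y with |ZJ| = 32.4 and J on the +x side, so J = (32.400, 0.0000). ZM is vertical with |ZM| = 29.8 and M on the +y side, so M = (0.0000, 29.800). The virtual corner opposite Z is at (32.400, 29.800). A1 meets JG tangentially, so FG is at right angles to JG and the tangent condition forces FR to be normal to RM, with radius 8.7, so the center F sits 8.7 in from both sides at F = (23.700, 21.100). That places the tangent points at G = (32.400, 21.100) on JG and R = (23.700, 29.800) on RM. Then cos ∠RFM = FR·FM / (|FR||FM|), giving 69.842°.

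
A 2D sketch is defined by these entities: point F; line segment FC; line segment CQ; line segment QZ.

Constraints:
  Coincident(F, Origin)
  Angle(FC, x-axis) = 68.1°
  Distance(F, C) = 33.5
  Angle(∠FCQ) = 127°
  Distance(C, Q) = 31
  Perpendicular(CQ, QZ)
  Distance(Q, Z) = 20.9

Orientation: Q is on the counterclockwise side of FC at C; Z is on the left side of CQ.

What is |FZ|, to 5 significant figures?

51.495

F is at the origin; FC runs at 68.1° with length 33.5, so C = 33.5·(cos 68.1°, sin 68.1°) = (12.495, 31.083). ∠FCQ = 127.0°, so CQ runs at 68.1° + (180° − 127.0°) = 121.10° from the x-axis; with |CQ| = 31.0, Q = C + 31.0·(cos 121.10°, sin 121.10°) = (-3.5174, 57.627). The perpendicularity gives QZ at right angles to CQ; with |QZ| = 20.9 on the left of CQ, Z = Q + 20.9·(-0.85627, -0.51653) = (-21.413, 46.831). Then |FZ| = |Z − F| = 51.495.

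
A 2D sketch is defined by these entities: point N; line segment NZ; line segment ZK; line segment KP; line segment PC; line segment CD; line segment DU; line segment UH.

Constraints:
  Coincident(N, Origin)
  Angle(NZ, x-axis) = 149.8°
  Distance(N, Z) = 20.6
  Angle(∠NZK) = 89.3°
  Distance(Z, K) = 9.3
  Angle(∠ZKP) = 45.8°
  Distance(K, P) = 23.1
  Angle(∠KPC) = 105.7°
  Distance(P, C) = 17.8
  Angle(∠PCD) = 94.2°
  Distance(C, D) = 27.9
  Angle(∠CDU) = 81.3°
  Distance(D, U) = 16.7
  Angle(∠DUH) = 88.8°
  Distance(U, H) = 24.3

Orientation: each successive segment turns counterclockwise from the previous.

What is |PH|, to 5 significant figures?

6.0749

∠CDU = 81.3° gives DU at -86.500° from the x-axis; with |DU| = 16.7, U = (-26.495, 11.787). ∠DUH = 88.8° gives UH at 4.7000° from the x-axis; with |UH| = 24.3, H = (-2.2764, 13.778). Then |PH| = |H − P| = 6.0749.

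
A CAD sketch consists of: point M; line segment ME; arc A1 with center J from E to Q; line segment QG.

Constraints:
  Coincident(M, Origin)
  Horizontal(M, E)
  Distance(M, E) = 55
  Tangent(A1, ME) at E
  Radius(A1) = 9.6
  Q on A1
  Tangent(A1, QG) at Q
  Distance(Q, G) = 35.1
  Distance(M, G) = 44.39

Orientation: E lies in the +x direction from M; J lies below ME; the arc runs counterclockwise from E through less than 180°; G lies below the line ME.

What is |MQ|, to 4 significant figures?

47.08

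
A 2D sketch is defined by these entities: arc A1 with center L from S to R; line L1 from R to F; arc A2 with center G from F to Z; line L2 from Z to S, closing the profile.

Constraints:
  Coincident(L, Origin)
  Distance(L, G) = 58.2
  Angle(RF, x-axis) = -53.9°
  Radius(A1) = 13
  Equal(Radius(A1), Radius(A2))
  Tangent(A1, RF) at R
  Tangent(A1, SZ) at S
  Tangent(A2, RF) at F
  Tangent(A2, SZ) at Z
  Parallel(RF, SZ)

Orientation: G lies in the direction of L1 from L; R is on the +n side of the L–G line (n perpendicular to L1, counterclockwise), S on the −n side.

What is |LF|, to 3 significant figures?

59.6

Tangency of A1 to both parallel lines with radius 13.0 puts R and S at L ± 13.0·n: R = (10.5, 7.66), S = (-10.5, -7.66). Equal radii place F and Z the same way about G: F = G + 13.0·n = (44.8, -39.4), Z = G − 13.0·n = (23.8, -54.7). Then |LF| = |F − L| = 59.6.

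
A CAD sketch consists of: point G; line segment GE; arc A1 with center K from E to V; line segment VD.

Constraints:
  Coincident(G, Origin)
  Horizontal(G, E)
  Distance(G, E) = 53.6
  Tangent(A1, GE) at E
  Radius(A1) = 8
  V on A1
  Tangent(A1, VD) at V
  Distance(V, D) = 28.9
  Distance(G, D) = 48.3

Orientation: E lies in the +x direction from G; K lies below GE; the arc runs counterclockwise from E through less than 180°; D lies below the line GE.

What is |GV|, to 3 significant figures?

46.4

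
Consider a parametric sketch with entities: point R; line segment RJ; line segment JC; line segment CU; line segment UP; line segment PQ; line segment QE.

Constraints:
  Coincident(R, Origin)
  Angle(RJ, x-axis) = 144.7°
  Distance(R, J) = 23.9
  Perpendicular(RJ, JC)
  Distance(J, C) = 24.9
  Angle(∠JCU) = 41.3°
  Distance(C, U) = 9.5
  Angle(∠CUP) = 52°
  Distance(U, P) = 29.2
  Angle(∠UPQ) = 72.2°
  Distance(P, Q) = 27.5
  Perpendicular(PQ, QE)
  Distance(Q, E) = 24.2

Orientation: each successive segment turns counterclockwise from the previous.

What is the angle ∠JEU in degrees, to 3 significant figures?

7.94°

∠UPQ = 72.2° gives PQ at -111° from the x-axis; with |PQ| = 27.5, Q = (-57.2, -11.8). PQ ⟂ QE, so QE runs at -20.8°; with |QE| = 24.2, E = (-34.6, -20.4). Then cos ∠JEU = EJ·EU / (|EJ||EU|), giving 7.94°.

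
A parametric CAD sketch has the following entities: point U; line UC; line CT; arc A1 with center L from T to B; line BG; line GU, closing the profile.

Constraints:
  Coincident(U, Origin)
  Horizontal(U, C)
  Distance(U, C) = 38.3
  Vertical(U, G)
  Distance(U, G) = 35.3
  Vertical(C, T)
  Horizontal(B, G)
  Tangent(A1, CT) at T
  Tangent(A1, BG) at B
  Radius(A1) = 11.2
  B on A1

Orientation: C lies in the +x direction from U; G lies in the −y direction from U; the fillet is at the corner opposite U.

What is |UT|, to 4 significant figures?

45.25

U is at the origin; UC is horizontal with |UC| = 38.3 and C on the +x side, so C = (38.30, 0.000). U and G share the same x with |UG| = 35.3 and G on the −y side, so G = (0.000, -35.30). The virtual corner opposite U is at (38.30, -35.30). The tangent condition forces LT to be normal to CT and A1 meets BG tangentially, so LB is at right angles to BG, with radius 11.2, so the center L sits 11.2 in from both sides at L = (27.10, -24.10). That places the tangent points at T = (38.30, -24.10) on CT and B = (27.10, -35.30) on BG. Then |UT| = |T − U| = 45.25.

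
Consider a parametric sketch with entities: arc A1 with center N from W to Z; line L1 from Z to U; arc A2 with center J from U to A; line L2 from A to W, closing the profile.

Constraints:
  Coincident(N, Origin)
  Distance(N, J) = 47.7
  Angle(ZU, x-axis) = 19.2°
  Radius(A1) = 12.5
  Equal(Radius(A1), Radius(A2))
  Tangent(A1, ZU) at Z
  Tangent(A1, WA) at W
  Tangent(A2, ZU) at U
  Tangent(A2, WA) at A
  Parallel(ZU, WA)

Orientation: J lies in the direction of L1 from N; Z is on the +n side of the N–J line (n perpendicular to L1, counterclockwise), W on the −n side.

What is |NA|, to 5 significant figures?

49.311

The slot axis is L1's direction at 19.2°, so u = (cos 19.2°, sin 19.2°) = (0.94438, 0.32887) and n = (−sin 19.2°, cos 19.2°) = (-0.32887, 0.94438). N is at the origin and J lies 47.7 along u from N, so J = 47.7·u = (45.047, 15.687). Tangency of A1 to both parallel lines with radius 12.5 puts Z and W at N ± 12.5·n: Z = (-4.1108, 11.805), W = (4.1108, -11.805). Equal radii place U and A the same way about J: U = J + 12.5·n = (40.936, 27.492), A = J − 12.5·n = (49.158, 3.8822). Then |NA| = |A − N| = 49.311.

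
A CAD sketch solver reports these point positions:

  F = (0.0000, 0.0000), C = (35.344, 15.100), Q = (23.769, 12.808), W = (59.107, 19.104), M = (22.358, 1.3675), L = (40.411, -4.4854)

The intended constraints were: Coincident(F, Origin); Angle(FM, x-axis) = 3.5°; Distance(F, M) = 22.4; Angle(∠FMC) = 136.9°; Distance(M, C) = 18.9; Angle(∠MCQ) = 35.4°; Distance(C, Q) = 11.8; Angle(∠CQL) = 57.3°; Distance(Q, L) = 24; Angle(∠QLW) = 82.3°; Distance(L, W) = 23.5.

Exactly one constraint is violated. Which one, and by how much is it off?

Distance(L, W) = 23.5 — off by 6.60.

F = (0.00, 0.00) ✓; FM at 3.500° ✓; |FM| = 22.40 ✓; ∠FMC = 136.9° ✓; |MC| = 18.90 ✓; ∠MCQ = 35.40° ✓; |CQ| = 11.80 ✓; ∠CQL = 57.30° ✓; |QL| = 24.00 ✓; ∠QLW = 82.30° ✓; |LW| = 30.10 ✗.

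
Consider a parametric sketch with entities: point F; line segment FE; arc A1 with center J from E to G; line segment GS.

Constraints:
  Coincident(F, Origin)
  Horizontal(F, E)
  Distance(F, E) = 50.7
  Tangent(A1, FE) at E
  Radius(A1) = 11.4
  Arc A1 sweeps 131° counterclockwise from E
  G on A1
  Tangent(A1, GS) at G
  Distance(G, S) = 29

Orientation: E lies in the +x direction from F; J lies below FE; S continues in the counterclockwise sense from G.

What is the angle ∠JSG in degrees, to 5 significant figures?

21.460°

On A1, E sits at bearing 90° from J; a 131° counterclockwise sweep puts G at bearing 221°, so G = J + 11.4·(cos 221°, sin 221°) = (42.096, -18.879). Tangency of A1 to GS means the radius JG is perpendicular to GS, so GS runs along (−sin 221°, cos 221°); with |GS| = 29.0, S = (61.122, -40.766). Then cos ∠JSG = SJ·SG / (|SJ||SG|), giving 21.460°.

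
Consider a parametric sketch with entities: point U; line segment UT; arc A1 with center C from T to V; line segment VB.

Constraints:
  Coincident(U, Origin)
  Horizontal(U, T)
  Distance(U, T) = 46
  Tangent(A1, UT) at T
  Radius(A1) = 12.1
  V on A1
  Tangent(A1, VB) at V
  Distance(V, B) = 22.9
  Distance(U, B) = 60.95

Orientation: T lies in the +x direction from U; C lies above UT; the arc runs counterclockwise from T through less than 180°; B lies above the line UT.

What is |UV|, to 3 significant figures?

59.5

Checks: |CV| = 12.10 ✓; ∠(CV, VB) = 90.00° ✓; |VB| = 22.90 ✓; |UB| = 60.95 ✓.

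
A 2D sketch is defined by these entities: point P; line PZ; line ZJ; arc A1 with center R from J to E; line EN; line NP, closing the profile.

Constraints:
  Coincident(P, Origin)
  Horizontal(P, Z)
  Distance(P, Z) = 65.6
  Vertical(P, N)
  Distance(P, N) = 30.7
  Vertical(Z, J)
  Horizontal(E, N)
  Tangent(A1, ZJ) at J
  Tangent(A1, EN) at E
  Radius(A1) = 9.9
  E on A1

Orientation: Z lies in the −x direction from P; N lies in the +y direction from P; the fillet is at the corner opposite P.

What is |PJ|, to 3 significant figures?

68.8

P is at the origin; P and Z share the same y with |PZ| = 65.6 and Z on the −x side, so Z = (-65.6, 0.00). PN is vertical with |PN| = 30.7 and N on the +y side, so N = (0.00, 30.7). The virtual corner opposite P is at (-65.6, 30.7). A1 meets ZJ tangentially, so RJ is at right angles to ZJ and the tangent condition forces RE to be normal to EN, with radius 9.9, so the center R sits 9.9 in from both sides at R = (-55.7, 20.8). That places the tangent points at J = (-65.6, 20.8) on ZJ and E = (-55.7, 30.7) on EN. Then |PJ| = |J − P| = 68.8.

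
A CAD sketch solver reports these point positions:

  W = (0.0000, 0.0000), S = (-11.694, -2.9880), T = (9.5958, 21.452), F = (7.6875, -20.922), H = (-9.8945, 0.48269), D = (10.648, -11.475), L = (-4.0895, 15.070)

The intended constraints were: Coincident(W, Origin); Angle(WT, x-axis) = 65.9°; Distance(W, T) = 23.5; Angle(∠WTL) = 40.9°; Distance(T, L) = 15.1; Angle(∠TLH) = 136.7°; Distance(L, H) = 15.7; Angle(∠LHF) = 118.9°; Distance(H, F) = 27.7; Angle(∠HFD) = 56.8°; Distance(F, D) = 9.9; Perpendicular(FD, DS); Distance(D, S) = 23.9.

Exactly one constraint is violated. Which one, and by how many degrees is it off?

Perpendicular(FD, DS) — off by 3.40°.

W = (0.00, 0.00) ✓; WT at 65.90° ✓; |WT| = 23.50 ✓; ∠WTL = 40.90° ✓; |TL| = 15.10 ✓; ∠TLH = 136.7° ✓; |LH| = 15.70 ✓; ∠LHF = 118.9° ✓; |HF| = 27.70 ✓; ∠HFD = 56.80° ✓; |FD| = 9.900 ✓; ∠(FD, DS) = 86.60° ✗; |DS| = 23.90 ✓.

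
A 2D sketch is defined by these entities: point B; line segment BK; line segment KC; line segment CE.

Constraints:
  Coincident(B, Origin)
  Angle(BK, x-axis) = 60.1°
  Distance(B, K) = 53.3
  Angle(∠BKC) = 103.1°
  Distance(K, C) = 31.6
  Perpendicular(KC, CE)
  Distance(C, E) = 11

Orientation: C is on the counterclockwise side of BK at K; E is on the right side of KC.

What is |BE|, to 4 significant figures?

76.59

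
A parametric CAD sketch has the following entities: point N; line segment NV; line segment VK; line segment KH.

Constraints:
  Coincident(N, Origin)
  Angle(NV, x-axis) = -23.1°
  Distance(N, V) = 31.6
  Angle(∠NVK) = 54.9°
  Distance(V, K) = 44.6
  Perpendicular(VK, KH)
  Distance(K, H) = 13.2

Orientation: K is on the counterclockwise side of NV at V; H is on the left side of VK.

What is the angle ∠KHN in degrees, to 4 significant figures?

115.6°

∠NVK = 54.9°, so VK runs at -23.1° + (180° − 54.9°) = 102.0° from the x-axis; with |VK| = 44.6, K = V + 44.6·(cos 102.0°, sin 102.0°) = (19.79, 31.23). The perpendicularity gives KH at right angles to VK; with |KH| = 13.2 on the left of VK, H = K + 13.2·(-0.9781, -0.2079) = (6.882, 28.48). Then cos ∠KHN = HK·HN / (|HK||HN|), giving 115.6°.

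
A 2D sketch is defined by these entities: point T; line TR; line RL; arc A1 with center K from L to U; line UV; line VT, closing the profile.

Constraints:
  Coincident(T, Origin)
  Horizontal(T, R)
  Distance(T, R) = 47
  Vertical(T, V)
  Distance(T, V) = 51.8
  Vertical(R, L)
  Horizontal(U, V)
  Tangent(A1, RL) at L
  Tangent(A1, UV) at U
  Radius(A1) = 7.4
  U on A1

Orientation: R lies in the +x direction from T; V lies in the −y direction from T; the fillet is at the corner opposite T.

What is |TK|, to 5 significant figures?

59.494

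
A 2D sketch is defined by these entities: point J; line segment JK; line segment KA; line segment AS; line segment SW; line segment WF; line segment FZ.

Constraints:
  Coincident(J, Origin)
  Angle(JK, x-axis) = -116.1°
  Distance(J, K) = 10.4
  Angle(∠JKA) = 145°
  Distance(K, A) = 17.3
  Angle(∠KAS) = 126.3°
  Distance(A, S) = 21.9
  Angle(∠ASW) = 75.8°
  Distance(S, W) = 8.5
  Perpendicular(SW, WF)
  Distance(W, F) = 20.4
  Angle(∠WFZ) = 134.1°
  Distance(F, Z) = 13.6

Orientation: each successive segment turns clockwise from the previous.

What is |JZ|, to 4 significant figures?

33.11

J is at the origin; JK runs at -116.1° with length 10.4, so K = (-4.575, -9.339). ∠JKA = 145.0° gives KA at -151.1° from the x-axis; with |KA| = 17.3, A = (-19.72, -17.70). ∠KAS = 126.3° gives AS at 155.2° from the x-axis; with |AS| = 21.9, S = (-39.60, -8.514). ∠ASW = 75.8° gives SW at 51.00° from the x-axis; with |SW| = 8.5, W = (-34.25, -1.909). The perpendicularity gives WF at right angles to SW, so WF runs at -39.00°; with |WF| = 20.4, F = (-18.40, -14.75). ∠WFZ = 134.1° gives FZ at -84.90° from the x-axis; with |FZ| = 13.6, Z = (-17.19, -28.29). Then |JZ| = |Z − J| = 33.11.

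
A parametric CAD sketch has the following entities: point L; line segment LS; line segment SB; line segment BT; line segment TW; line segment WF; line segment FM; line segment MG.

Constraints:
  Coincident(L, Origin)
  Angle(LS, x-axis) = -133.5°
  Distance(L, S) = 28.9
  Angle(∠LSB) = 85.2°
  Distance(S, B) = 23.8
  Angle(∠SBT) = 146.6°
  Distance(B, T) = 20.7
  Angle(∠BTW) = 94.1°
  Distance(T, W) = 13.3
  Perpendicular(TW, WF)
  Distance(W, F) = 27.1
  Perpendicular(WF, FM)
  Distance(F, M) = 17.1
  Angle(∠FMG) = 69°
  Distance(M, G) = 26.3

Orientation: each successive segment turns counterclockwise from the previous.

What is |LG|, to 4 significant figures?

36.39

WF ⟂ FM, so FM runs at -99.40°; with |FM| = 17.1, M = (-8.064, -37.08). ∠FMG = 69.0° gives MG at 11.60° from the x-axis; with |MG| = 26.3, G = (17.70, -31.79). Then |LG| = |G − L| = 36.39.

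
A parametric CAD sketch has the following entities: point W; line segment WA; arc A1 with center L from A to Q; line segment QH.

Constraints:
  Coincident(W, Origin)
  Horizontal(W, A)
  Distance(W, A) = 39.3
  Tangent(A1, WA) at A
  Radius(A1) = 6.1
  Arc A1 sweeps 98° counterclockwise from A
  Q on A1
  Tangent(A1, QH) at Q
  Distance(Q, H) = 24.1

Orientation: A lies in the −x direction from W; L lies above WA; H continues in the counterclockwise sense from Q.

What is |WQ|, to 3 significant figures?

34.0

Since A1 is tangent to WA there, LA ⟂ WA, so L = A + (0, 6.1) = (-39.3, 6.10). On A1, A sits at bearing -90° from L; a 98° counterclockwise sweep puts Q at bearing 8°, so Q = L + 6.1·(cos 8°, sin 8°) = (-33.3, 6.95). Then |WQ| = |Q − W| = 34.0.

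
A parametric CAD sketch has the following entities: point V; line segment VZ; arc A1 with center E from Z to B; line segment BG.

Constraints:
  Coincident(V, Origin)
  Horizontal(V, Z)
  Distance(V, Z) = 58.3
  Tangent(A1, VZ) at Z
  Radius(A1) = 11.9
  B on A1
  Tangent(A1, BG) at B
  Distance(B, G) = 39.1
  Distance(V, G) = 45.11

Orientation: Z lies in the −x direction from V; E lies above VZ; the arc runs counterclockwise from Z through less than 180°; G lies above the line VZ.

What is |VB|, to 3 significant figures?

48.9

Checks: |EB| = 11.90 ✓; ∠(EB, BG) = 90.00° ✓; |BG| = 39.10 ✓; |VG| = 45.11 ✓.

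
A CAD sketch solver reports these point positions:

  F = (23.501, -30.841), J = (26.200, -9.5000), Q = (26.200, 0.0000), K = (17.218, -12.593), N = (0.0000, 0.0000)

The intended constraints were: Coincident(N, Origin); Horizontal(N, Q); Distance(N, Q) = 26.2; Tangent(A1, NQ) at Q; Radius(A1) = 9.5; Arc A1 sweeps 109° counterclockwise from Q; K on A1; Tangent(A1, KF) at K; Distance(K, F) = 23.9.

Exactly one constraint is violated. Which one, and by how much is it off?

Distance(K, F) = 23.9 — off by 4.60.

N = (0.00, 0.00) ✓; N.y = 0.00, Q.y = 0.00 ✓; |NQ| = 26.20 ✓; ∠(JQ, QN) = 90.00° ✓; |JQ| = 9.500 ✓; bearing(J→K) − bearing(J→Q) = 109.0° ✓; |JK| = 9.500 ✓; ∠(JK, KF) = 90.00° ✓; |KF| = 19.30 ✗.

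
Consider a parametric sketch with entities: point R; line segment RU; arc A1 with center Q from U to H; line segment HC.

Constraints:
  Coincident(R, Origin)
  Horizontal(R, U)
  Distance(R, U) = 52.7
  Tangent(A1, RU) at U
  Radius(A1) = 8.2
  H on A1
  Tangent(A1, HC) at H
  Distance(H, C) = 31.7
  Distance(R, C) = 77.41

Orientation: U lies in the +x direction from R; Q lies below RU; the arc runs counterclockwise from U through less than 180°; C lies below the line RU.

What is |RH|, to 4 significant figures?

48.59

Checks: R = (0.00, 0.00) ✓; R.y = 0.00, U.y = 0.00 ✓; |QH| = 8.200 ✓; ∠(QH, HC) = 90.00° ✓; |HC| = 31.70 ✓; |RC| = 77.41 ✓.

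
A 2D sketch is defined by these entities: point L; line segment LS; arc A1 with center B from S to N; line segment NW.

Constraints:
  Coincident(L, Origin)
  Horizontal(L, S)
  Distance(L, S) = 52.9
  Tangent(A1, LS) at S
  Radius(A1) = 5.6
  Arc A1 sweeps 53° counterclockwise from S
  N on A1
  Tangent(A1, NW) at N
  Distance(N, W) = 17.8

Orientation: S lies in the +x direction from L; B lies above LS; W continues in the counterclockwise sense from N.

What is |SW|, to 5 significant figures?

22.384

L is at the origin; L and S share the same y with |LS| = 52.9 and S on the +x side, so S = (52.900, 0.0000). Since A1 is tangent to LS there, BS ⟂ LS, so B = S + (0, 5.6) = (52.900, 5.6000). On A1, S sits at bearing -90° from B; a 53° counterclockwise sweep puts N at bearing -37°, so N = B + 5.6·(cos -37°, sin -37°) = (57.372, 2.2298). Tangency of A1 to NW means the radius BN is perpendicular to NW, so NW runs along (−sin -37°, cos -37°); with |NW| = 17.8, W = (68.085, 16.446). Then |SW| = |W − S| = 22.384.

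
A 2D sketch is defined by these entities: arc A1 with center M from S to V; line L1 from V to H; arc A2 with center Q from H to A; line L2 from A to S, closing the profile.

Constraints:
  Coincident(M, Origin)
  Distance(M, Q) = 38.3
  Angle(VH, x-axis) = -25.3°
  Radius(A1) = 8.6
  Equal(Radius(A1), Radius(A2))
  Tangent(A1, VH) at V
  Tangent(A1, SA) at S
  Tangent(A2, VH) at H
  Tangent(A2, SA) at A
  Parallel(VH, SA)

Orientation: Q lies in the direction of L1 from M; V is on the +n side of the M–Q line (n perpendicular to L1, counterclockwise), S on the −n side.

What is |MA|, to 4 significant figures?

39.25

Tangency of A1 to both parallel lines with radius 8.6 puts V and S at M ± 8.6·n: V = (3.675, 7.775), S = (-3.675, -7.775). Equal radii place H and A the same way about Q: H = Q + 8.6·n = (38.30, -8.593), A = Q − 8.6·n = (30.95, -24.14). Then |MA| = |A − M| = 39.25.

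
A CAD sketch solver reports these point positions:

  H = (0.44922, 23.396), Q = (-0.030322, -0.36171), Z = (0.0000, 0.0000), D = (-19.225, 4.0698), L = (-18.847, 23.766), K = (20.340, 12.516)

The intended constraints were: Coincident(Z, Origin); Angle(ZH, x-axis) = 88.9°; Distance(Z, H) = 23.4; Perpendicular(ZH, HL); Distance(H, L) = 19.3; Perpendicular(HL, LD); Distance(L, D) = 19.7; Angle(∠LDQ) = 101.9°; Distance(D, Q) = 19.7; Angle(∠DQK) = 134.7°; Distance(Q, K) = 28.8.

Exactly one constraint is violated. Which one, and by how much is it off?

Distance(Q, K) = 28.8 — off by 4.70.

Z = (0.00, 0.00) ✓; ZH at 88.90° ✓; |ZH| = 23.40 ✓; ∠(ZH, HL) = 90.00° ✓; |HL| = 19.30 ✓; ∠(HL, LD) = 90.00° ✓; |LD| = 19.70 ✓; ∠LDQ = 101.9° ✓; |DQ| = 19.70 ✓; ∠DQK = 134.7° ✓; |QK| = 24.10 ✗.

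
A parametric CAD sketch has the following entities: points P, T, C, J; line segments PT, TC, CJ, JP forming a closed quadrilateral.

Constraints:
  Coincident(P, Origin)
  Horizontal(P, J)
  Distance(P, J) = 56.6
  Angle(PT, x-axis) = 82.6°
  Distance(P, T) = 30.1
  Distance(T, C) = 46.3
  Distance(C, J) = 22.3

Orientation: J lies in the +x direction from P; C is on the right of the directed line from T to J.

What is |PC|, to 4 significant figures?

35.09

Checks: P = (0.00, 0.00) ✓; |TC| = 46.30 ✓; |CJ| = 22.30 ✓.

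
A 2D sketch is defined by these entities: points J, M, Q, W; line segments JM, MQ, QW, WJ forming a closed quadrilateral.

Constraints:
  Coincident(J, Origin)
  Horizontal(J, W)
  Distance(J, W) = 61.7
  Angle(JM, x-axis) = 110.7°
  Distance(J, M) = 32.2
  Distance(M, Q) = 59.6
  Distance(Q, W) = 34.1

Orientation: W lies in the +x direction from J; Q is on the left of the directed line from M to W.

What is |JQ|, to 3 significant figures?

57.5

Checks: |MQ| = 59.60 ✓; |QW| = 34.10 ✓.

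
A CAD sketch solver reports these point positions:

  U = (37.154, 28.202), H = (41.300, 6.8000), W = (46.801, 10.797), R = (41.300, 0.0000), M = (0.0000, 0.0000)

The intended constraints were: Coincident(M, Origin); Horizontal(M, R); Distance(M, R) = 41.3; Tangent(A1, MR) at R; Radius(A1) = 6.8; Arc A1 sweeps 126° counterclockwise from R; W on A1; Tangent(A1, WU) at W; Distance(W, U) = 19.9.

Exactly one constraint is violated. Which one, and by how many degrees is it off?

Tangent(A1, WU) at W — off by 7.00°.

M = (0.00, 0.00) ✓; M.y = 0.00, R.y = 0.00 ✓; |MR| = 41.30 ✓; ∠(HR, RM) = 90.00° ✓; |HR| = 6.800 ✓; bearing(H→W) − bearing(H→R) = 126.0° ✓; |HW| = 6.800 ✓; ∠(HW, WU) = 97.00° ✗; |WU| = 19.90 ✓.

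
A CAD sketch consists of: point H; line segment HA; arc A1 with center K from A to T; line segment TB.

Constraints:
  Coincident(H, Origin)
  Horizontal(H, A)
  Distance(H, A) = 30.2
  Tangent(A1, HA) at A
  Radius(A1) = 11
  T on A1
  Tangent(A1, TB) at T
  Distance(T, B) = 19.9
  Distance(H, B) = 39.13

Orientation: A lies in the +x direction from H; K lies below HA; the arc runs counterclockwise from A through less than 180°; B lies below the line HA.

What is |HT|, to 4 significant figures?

23.04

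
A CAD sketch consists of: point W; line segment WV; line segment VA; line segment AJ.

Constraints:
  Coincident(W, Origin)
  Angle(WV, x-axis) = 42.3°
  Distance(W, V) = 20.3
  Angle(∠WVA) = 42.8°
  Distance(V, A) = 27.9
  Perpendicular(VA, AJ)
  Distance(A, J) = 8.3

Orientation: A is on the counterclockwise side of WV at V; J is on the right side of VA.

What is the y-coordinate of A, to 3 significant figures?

13.9

W is at the origin; WV runs at 42.3° with length 20.3, so V = 20.3·(cos 42.3°, sin 42.3°) = (15.0, 13.7). ∠WVA = 42.8°, so VA runs at 42.3° + (180° − 42.8°) = 180° from the x-axis; with |VA| = 27.9, A = V + 27.9·(cos 180°, sin 180°) = (-12.9, 13.9). So A.y = 13.9.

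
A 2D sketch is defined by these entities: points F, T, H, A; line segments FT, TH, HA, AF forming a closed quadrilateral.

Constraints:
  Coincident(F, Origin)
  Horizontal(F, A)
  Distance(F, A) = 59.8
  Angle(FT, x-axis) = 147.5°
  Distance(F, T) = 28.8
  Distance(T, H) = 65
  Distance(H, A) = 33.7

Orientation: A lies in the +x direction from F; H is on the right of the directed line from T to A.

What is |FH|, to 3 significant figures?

36.2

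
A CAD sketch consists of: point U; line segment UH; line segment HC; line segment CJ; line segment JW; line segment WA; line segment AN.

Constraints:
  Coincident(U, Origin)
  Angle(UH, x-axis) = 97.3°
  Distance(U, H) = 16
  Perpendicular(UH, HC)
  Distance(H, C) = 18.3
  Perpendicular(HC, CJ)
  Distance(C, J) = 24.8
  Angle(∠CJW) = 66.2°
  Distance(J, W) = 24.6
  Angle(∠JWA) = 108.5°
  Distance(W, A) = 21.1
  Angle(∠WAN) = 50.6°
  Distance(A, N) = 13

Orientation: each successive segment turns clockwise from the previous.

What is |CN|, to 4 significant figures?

11.71

∠JWA = 108.5° gives WA at 92.00° from the x-axis; with |WA| = 21.1, A = (-5.054, 21.67). ∠WAN = 50.6° gives AN at -37.40° from the x-axis; with |AN| = 13.0, N = (5.274, 13.77). Then |CN| = |N − C| = 11.71.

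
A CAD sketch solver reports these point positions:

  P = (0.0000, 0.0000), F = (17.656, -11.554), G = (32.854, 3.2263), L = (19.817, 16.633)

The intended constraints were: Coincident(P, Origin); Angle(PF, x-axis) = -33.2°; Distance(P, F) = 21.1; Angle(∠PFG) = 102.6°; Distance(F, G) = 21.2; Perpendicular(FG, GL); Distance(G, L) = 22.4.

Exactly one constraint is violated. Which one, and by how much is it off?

Distance(G, L) = 22.4 — off by 3.70.

P = (0.00, 0.00) ✓; PF at -33.20° ✓; |PF| = 21.10 ✓; ∠PFG = 102.6° ✓; |FG| = 21.20 ✓; ∠(FG, GL) = 90.00° ✓; |GL| = 18.70 ✗.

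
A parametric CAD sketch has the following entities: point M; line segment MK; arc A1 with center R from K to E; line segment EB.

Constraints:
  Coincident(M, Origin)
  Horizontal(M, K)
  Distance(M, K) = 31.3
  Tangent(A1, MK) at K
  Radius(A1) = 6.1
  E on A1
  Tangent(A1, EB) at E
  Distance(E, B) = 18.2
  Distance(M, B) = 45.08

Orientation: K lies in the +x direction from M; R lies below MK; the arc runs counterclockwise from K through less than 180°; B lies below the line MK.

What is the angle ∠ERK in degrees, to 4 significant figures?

129.4°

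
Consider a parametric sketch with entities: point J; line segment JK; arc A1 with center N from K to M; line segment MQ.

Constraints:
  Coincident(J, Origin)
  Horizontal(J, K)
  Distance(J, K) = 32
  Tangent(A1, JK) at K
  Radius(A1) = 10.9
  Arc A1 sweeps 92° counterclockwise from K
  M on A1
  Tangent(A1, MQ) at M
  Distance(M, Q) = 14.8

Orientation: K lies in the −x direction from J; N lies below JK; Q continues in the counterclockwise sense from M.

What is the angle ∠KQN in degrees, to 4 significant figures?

12.67°

On A1, K sits at bearing 90° from N; a 92° counterclockwise sweep puts M at bearing 182°, so M = N + 10.9·(cos 182°, sin 182°) = (-42.89, -11.28). Since A1 is tangent to MQ there, NM ⟂ MQ, so MQ runs along (−sin 182°, cos 182°); with |MQ| = 14.8, Q = (-42.38, -26.07). Then cos ∠KQN = QK·QN / (|QK||QN|), giving 12.67°.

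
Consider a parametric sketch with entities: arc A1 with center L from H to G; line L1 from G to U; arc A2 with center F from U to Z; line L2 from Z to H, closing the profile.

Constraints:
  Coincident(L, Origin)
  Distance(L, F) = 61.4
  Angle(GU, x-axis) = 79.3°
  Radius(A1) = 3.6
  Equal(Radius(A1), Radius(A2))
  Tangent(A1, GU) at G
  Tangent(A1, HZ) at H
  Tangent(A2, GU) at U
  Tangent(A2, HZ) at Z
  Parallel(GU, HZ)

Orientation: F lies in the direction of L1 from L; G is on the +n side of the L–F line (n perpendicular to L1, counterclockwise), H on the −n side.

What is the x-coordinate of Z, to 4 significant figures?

14.94

The slot axis is L1's direction at 79.3°, so u = (cos 79.3°, sin 79.3°) = (0.1857, 0.9826) and n = (−sin 79.3°, cos 79.3°) = (-0.9826, 0.1857). L is at the origin and F lies 61.4 along u from L, so F = 61.4·u = (11.40, 60.33). Tangency of A1 to both parallel lines with radius 3.6 puts G and H at L ± 3.6·n: G = (-3.537, 0.6684), H = (3.537, -0.6684). Equal radii place U and Z the same way about F: U = F + 3.6·n = (7.863, 61.00), Z = F − 3.6·n = (14.94, 59.66). So Z.x = 14.94.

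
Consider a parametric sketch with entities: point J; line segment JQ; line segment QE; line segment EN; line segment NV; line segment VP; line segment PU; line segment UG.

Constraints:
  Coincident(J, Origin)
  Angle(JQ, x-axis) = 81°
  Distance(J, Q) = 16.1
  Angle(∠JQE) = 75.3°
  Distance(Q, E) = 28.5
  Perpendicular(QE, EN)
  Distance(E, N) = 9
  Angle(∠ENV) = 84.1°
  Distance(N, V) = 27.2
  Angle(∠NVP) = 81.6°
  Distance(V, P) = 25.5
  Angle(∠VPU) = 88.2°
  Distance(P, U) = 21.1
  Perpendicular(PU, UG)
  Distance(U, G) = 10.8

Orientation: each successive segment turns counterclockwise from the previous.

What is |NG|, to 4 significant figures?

11.80

∠VPU = 88.2° gives PU at -158.2° from the x-axis; with |PU| = 21.1, U = (-26.61, 25.71). PU ⟂ UG, so UG runs at -68.20°; with |UG| = 10.8, G = (-22.60, 15.68). Then |NG| = |G − N| = 11.80.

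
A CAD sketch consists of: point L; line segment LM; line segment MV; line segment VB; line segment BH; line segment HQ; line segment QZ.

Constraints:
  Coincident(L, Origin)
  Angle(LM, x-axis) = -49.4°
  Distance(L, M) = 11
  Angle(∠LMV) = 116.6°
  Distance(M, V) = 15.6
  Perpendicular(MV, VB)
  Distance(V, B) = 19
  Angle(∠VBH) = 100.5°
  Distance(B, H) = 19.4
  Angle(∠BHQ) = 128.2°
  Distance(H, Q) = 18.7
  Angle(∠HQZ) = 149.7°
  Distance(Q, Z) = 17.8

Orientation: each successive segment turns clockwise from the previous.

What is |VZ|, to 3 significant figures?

39.3

L is at the origin; LM runs at -49.4° with length 11.0, so M = (7.16, -8.35). ∠LMV = 116.6° gives MV at -113° from the x-axis; with |MV| = 15.6, V = (1.11, -22.7). MV ⟂ VB, so VB runs at 157°; with |VB| = 19.0, B = (-16.4, -15.4). ∠VBH = 100.5° gives BH at 77.7° from the x-axis; with |BH| = 19.4, H = (-12.3, 3.58). ∠BHQ = 128.2° gives HQ at 25.9° from the x-axis; with |HQ| = 18.7, Q = (4.55, 11.8). ∠HQZ = 149.7° gives QZ at -4.40° from the x-axis; with |QZ| = 17.8, Z = (22.3, 10.4). Then |VZ| = |Z − V| = 39.3.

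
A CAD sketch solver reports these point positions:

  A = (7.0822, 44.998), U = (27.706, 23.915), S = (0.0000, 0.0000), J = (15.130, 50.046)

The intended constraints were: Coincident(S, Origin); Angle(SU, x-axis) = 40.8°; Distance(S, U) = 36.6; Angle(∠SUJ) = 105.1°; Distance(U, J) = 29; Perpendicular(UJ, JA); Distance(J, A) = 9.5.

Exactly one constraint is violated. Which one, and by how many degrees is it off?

Perpendicular(UJ, JA) — off by 6.40°.

S = (0.00, 0.00) ✓; SU at 40.80° ✓; |SU| = 36.60 ✓; ∠SUJ = 105.1° ✓; |UJ| = 29.00 ✓; ∠(UJ, JA) = 96.40° ✗; |JA| = 9.500 ✓.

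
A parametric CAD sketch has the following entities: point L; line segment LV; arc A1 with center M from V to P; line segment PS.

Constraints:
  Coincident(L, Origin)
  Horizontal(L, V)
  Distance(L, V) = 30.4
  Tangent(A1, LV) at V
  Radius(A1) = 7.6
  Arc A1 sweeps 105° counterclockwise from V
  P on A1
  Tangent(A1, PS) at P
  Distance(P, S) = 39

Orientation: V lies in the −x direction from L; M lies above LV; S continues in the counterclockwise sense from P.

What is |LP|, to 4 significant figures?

24.96

The tangent condition forces MV to be normal to LV, so M = V + (0, 7.6) = (-30.40, 7.600). On A1, V sits at bearing -90° from M; a 105° counterclockwise sweep puts P at bearing 15°, so P = M + 7.6·(cos 15°, sin 15°) = (-23.06, 9.567). Then |LP| = |P − L| = 24.96.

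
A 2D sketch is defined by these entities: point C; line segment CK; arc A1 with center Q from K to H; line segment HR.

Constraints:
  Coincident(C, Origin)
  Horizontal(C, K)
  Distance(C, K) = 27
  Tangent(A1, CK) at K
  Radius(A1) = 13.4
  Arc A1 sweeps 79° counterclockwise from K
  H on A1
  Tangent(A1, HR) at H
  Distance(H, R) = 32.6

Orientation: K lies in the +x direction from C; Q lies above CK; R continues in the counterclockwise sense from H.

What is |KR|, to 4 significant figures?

47.02

C is at the origin; C and K share the same y with |CK| = 27.0 and K on the +x side, so K = (27.00, 0.000). Since A1 is tangent to CK there, QK ⟂ CK, so Q = K + (0, 13.4) = (27.00, 13.40). On A1, K sits at bearing -90° from Q; a 79° counterclockwise sweep puts H at bearing -11°, so H = Q + 13.4·(cos -11°, sin -11°) = (40.15, 10.84). A1 meets HR tangentially, so QH is at right angles to HR, so HR runs along (−sin -11°, cos -11°); with |HR| = 32.6, R = (46.37, 42.84). Then |KR| = |R − K| = 47.02.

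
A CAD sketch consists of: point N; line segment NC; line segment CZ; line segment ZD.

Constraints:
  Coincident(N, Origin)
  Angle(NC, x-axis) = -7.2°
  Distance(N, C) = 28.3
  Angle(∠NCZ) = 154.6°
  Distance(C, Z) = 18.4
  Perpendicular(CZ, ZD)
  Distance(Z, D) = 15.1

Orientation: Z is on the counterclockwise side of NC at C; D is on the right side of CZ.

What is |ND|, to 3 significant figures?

51.7

N is at the origin; NC runs at -7.2° with length 28.3, so C = 28.3·(cos -7.2°, sin -7.2°) = (28.1, -3.55). ∠NCZ = 154.6°, so CZ runs at -7.2° + (180° − 154.6°) = 18.2° from the x-axis; with |CZ| = 18.4, Z = C + 18.4·(cos 18.2°, sin 18.2°) = (45.6, 2.20). CZ ⟂ ZD; with |ZD| = 15.1 on the right of CZ, D = Z + 15.1·(0.312, -0.950) = (50.3, -12.1). Then |ND| = |D − N| = 51.7.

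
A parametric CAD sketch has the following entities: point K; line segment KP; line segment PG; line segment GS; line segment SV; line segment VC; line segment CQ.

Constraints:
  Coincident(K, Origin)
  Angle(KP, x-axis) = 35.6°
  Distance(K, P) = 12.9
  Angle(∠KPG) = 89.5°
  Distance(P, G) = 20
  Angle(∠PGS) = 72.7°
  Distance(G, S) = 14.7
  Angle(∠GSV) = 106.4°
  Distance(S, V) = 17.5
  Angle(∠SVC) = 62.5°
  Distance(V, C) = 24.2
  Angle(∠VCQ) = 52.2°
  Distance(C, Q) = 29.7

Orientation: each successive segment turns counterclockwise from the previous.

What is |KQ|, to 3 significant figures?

22.5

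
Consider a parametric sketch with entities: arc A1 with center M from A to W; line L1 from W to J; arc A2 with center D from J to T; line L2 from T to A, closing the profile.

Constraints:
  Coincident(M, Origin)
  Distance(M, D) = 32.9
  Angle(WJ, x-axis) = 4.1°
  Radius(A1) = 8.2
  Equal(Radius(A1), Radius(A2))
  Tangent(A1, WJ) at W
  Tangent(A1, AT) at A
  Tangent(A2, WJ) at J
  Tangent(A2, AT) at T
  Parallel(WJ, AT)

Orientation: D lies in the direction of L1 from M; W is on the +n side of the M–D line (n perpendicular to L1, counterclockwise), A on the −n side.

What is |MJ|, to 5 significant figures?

33.906

The slot axis is L1's direction at 4.1°, so u = (cos 4.1°, sin 4.1°) = (0.99744, 0.071497) and n = (−sin 4.1°, cos 4.1°) = (-0.071497, 0.99744). M is at the origin and D lies 32.9 along u from M, so D = 32.9·u = (32.816, 2.3523). Tangency of A1 to both parallel lines with radius 8.2 puts W and A at M ± 8.2·n: W = (-0.58628, 8.1790), A = (0.58628, -8.1790). Equal radii place J and T the same way about D: J = D + 8.2·n = (32.230, 10.531), T = D − 8.2·n = (33.402, -5.8267). Then |MJ| = |J − M| = 33.906.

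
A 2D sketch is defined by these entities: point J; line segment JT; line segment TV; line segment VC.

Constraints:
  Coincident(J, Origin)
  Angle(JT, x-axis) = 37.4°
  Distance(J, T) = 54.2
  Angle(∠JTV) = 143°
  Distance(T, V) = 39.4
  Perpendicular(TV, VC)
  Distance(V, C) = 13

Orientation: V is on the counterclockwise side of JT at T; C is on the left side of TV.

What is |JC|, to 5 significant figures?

84.982

J is at the origin; JT runs at 37.4° with length 54.2, so T = 54.2·(cos 37.4°, sin 37.4°) = (43.057, 32.920). ∠JTV = 143.0°, so TV runs at 37.4° + (180° − 143.0°) = 74.400° from the x-axis; with |TV| = 39.4, V = T + 39.4·(cos 74.400°, sin 74.400°) = (53.653, 70.868). The perpendicularity gives VC at right angles to TV; with |VC| = 13.0 on the left of TV, C = V + 13.0·(-0.96316, 0.26892) = (41.132, 74.364). Then |JC| = |C − J| = 84.982.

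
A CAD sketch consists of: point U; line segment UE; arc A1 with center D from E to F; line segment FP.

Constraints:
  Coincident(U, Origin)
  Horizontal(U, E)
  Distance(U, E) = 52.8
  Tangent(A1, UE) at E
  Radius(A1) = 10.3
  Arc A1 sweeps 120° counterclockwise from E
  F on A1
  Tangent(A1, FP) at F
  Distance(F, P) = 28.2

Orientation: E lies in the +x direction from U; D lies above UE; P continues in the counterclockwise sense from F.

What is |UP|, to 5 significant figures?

62.108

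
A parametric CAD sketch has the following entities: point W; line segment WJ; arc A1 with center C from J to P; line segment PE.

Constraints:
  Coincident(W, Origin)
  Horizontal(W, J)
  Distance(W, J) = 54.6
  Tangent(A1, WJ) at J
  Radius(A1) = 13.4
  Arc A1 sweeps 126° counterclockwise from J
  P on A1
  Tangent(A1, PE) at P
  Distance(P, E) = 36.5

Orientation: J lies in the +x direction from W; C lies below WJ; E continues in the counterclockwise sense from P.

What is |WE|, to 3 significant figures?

82.7

On A1, J sits at bearing 90° from C; a 126° counterclockwise sweep puts P at bearing 216°, so P = C + 13.4·(cos 216°, sin 216°) = (43.8, -21.3). The tangent condition forces CP to be normal to PE, so PE runs along (−sin 216°, cos 216°); with |PE| = 36.5, E = (65.2, -50.8). Then |WE| = |E − W| = 82.7.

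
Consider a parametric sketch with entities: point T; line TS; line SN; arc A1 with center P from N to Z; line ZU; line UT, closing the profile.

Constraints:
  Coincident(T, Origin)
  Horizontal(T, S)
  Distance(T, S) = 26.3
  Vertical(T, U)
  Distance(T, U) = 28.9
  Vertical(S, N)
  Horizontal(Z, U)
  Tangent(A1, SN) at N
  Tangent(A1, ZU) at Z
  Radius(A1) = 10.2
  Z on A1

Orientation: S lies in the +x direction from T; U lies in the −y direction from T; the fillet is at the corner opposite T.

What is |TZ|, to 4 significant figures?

33.08

T is at the origin; TS is horizontal with |TS| = 26.3 and S on the +x side, so S = (26.30, 0.000). T and U share the same x with |TU| = 28.9 and U on the −y side, so U = (0.000, -28.90). The virtual corner opposite T is at (26.30, -28.90). Since A1 is tangent to SN there, PN ⟂ SN and tangency of A1 to ZU means the radius PZ is perpendicular to ZU, with radius 10.2, so the center P sits 10.2 in from both sides at P = (16.10, -18.70). That places the tangent points at N = (26.30, -18.70) on SN and Z = (16.10, -28.90) on ZU. Then |TZ| = |Z − T| = 33.08.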